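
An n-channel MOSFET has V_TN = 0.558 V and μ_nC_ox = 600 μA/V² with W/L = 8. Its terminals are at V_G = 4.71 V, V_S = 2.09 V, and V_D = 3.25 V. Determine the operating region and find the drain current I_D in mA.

V_GS = V_G − V_S = 4.71 − 2.09 = 2.62 V; V_DS = V_D − V_S = 3.25 − 2.09 = 1.16 V.
k_n = μ_nC_ox · (W/L) = 4.8 mA/V².
V_ov = V_GS − V_TN = 2.62 − 0.558 = 2.06 V.
Since V_DS = 1.16 V < V_ov = 2.06 V, the device is in the triode region.
I_D = k_n [V_ov · V_DS − ½ V_DS²] = 4.8 × [2.06 × 1.16 − 0.5 × 1.16²] = 8.25 mA.

Triode; I_D = 8.25 mA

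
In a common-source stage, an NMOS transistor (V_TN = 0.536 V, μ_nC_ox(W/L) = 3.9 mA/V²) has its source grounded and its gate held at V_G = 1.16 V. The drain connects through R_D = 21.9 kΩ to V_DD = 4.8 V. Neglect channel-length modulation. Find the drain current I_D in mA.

I_D = 0.215 mA

V_GS = V_G = 1.16 V, so V_ov = 1.16 − 0.536 = 0.624 V.
Assume saturation: I_D = ½ k_n V_ov² = 0.5 × 3.9 × 0.624² = 0.759 mA, giving V_DS = V_DD − I_D R_D = 4.8 − 0.759 × 21.9 = -11.8 V.
But -11.8 V < V_ov = 0.624 V, so the device is actually in triode.
In triode I_D = k_n[V_ov V_DS − ½ V_DS²] and I_D = (V_DD − V_DS)/R_D. Equating: 42.7 V_DS² − 54.3 V_DS + 4.8 = 0, giving V_DS = 0.0956 V (the root below V_ov).
I_D = (4.8 − 0.0956) / 21.9 = 0.215 mA.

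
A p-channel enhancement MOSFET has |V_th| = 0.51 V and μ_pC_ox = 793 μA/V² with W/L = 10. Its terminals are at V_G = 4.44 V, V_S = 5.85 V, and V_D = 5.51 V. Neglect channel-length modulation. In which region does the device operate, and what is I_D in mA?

V_SG = V_S − V_G = 5.85 − 4.44 = 1.41 V; V_SD = V_S − V_D = 5.85 − 5.51 = 0.34 V.
k_p = μ_pC_ox · (W/L) = 7.93 mA/V².
V_ov = V_SG − |V_th| = 1.41 − 0.51 = 0.9 V.
Since V_SD = 0.34 V < V_ov = 0.9 V, the device is in the triode region.
I_D = k_p [V_ov · V_SD − ½ V_SD²] = 7.93 × [0.9 × 0.34 − 0.5 × 0.34²] = 1.97 mA.

Triode; I_D = 1.97 mA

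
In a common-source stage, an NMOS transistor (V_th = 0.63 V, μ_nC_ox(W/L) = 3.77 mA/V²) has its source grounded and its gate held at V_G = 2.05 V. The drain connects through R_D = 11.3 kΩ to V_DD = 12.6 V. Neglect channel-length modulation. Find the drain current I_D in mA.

I_D = 1.10 mA

V_GS = V_G = 2.05 V, so V_ov = 2.05 − 0.63 = 1.42 V.
Assume saturation: I_D = ½ k_n V_ov² = 0.5 × 3.77 × 1.42² = 3.8 mA, giving V_DS = V_DD − I_D R_D = 12.6 − 3.8 × 11.3 = -30.4 V.
But -30.4 V < V_ov = 1.42 V, so the device is actually in triode.
In triode I_D = k_n[V_ov V_DS − ½ V_DS²] and I_D = (V_DD − V_DS)/R_D. Equating: 21.3 V_DS² − 61.49 V_DS + 12.6 = 0, giving V_DS = 0.222 V (the root below V_ov).
I_D = (12.6 − 0.222) / 11.3 = 1.1 mA.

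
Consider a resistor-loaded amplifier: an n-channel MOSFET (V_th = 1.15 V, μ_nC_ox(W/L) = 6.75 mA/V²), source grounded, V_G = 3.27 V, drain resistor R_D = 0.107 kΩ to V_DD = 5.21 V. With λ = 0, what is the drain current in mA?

V_GS = V_G = 3.27 V, so V_ov = 3.27 − 1.15 = 2.12 V.
Assume saturation: I_D = ½ k_n V_ov² = 0.5 × 6.75 × 2.12² = 15.2 mA, giving V_DS = V_DD − I_D R_D = 5.21 − 15.2 × 0.107 = 3.59 V.
V_DS = 3.59 V ≥ V_ov = 2.12 V, confirming saturation.

I_D = 15.2 mA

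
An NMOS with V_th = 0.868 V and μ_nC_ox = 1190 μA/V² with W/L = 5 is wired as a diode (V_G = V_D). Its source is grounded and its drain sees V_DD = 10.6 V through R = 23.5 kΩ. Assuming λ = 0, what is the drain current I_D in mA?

I_D = 0.399 mA

With gate tied to drain, V_GS = V_DS ≥ V_GS − V_th, so the device is in saturation.
k_n = μ_nC_ox · (W/L) = 5.95 mA/V².
KCL at the drain: ½ k_n (V_GS − V_th)² = (V_DD − V_GS)/R.
Let x = V_GS − 0.868. Then 69.9 x² + x − 9.732 = 0, giving x = 0.366 V (positive root), so V_GS = 1.23 V.
I_D = (V_DD − V_GS)/R = (10.6 − 1.23) / 23.5 = 0.399 mA.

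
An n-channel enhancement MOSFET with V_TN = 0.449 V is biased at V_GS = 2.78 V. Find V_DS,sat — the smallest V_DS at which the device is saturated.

V_DS,sat = 2.33 V

The boundary between triode and saturation is V_DS = V_GS − V_TN = V_ov.
V_ov = 2.78 − 0.449 = 2.33 V.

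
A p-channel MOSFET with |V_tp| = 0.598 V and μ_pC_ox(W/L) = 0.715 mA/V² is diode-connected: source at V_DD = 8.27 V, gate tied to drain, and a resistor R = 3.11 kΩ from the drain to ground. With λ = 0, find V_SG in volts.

With gate tied to drain, V_SG = V_SD ≥ V_SG − |V_tp|, so the device is in saturation.
KCL at the drain: ½ k_p (V_SG − |V_tp|)² = (V_DD − V_SG)/R.
Let x = V_SG − 0.598. Then 1.11 x² + x − 7.672 = 0, giving x = 2.22 V (positive root), so V_SG = 2.81 V.
I_D = (V_DD − V_SG)/R = (8.27 − 2.81) / 3.11 = 1.75 mA.

V_SG = 2.81 V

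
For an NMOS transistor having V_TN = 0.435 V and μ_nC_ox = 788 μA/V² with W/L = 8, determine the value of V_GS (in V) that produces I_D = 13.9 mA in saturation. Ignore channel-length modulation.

k_n = μ_nC_ox · (W/L) = 6.304 mA/V².
In saturation I_D = ½ k_n (V_GS − V_TN)², so V_GS − V_TN = √(2 I_D / k_n) = √(2 × 13.9 / 6.304) = 2.1 V.
V_GS = 0.435 + 2.1 = 2.53 V.

V_GS = 2.53 V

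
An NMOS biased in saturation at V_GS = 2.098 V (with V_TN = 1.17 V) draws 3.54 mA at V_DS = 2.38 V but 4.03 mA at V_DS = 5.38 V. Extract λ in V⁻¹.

With V_GS fixed, I_D ∝ (1 + λ V_DS) in saturation, so I_D2/I_D1 = (1 + λ V_DS2)/(1 + λ V_DS1).
4.03/3.54 = 1.138 = (1 + 5.38 λ)/(1 + 2.38 λ).
Solving: λ (I_D1 V_DS2 − I_D2 V_DS1) = I_D2 − I_D1, so λ = (4.03 − 3.54) / (3.54 × 5.38 − 4.03 × 2.38) = 0.49 / 9.45 = 0.0518 V⁻¹.

λ = 0.0518 V⁻¹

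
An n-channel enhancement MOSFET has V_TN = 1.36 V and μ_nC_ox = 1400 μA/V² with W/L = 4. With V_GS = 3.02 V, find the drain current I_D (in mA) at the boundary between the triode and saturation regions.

I_D = 7.72 mA

At the boundary V_DS = V_ov = V_GS − V_TN = 3.02 − 1.36 = 1.66 V.
k_n = μ_nC_ox · (W/L) = 5.6 mA/V².
I_D = ½ k_n V_ov² = 0.5 × 5.6 × 1.66² = 7.72 mA.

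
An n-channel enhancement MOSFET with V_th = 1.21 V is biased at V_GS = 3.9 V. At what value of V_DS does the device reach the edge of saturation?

V_DS,sat = 2.69 V

The boundary between triode and saturation is V_DS = V_GS − V_th = V_ov.
V_ov = 3.9 − 1.21 = 2.69 V.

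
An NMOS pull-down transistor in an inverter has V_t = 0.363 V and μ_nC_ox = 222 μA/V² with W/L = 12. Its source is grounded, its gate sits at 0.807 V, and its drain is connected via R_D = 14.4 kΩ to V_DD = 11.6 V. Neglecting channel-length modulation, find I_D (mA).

I_D = 0.263 mA

V_GS = V_G = 0.807 V, so V_ov = 0.807 − 0.363 = 0.444 V.
k_n = μ_nC_ox · (W/L) = 2.664 mA/V².
Assume saturation: I_D = ½ k_n V_ov² = 0.5 × 2.664 × 0.444² = 0.263 mA, giving V_DS = V_DD − I_D R_D = 11.6 − 0.263 × 14.4 = 7.82 V.
V_DS = 7.82 V ≥ V_ov = 0.444 V, confirming saturation.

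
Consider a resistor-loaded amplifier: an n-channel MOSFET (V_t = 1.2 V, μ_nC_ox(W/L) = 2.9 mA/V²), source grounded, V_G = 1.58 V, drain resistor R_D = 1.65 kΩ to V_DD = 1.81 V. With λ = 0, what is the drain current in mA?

I_D = 0.209 mA

V_GS = V_G = 1.58 V, so V_ov = 1.58 − 1.2 = 0.38 V.
Assume saturation: I_D = ½ k_n V_ov² = 0.5 × 2.9 × 0.38² = 0.209 mA, giving V_DS = V_DD − I_D R_D = 1.81 − 0.209 × 1.65 = 1.46 V.
V_DS = 1.46 V ≥ V_ov = 0.38 V, confirming saturation.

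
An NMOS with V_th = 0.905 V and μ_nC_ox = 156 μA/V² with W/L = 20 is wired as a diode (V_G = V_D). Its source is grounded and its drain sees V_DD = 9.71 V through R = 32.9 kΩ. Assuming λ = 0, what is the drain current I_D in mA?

With gate tied to drain, V_GS = V_DS ≥ V_GS − V_th, so the device is in saturation.
k_n = μ_nC_ox · (W/L) = 3.12 mA/V².
KCL at the drain: ½ k_n (V_GS − V_th)² = (V_DD − V_GS)/R.
Let x = V_GS − 0.905. Then 51.3 x² + x − 8.805 = 0, giving x = 0.405 V (positive root), so V_GS = 1.31 V.
I_D = (V_DD − V_GS)/R = (9.71 − 1.31) / 32.9 = 0.255 mA.

I_D = 0.255 mA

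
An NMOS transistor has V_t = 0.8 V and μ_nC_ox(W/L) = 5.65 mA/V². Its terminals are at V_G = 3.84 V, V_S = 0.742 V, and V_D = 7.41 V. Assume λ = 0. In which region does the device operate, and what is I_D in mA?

V_GS = V_G − V_S = 3.84 − 0.742 = 3.1 V; V_DS = V_D − V_S = 7.41 − 0.742 = 6.67 V.
V_ov = V_GS − V_t = 3.1 − 0.8 = 2.3 V.
Since V_DS = 6.67 V ≥ V_ov = 2.3 V, the device is in saturation.
I_D = ½ k_n V_ov² = 0.5 × 5.65 × 2.3² = 14.9 mA.

Saturation; I_D = 14.9 mA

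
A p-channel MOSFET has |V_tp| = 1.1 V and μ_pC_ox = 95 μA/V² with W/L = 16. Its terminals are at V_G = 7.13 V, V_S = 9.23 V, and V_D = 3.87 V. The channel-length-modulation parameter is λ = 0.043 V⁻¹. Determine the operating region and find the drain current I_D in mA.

V_SG = V_S − V_G = 9.23 − 7.13 = 2.1 V; V_SD = V_S − V_D = 9.23 − 3.87 = 5.36 V.
k_p = μ_pC_ox · (W/L) = 1.52 mA/V².
V_ov = V_SG − |V_tp| = 2.1 − 1.1 = 1 V.
Since V_SD = 5.36 V ≥ V_ov = 1 V, the device is in saturation.
I_D = ½ k_p V_ov² (1 + λ V_SD) = 0.5 × 1.52 × 1² × (1 + 0.043 × 5.36) = 0.935 mA.

Saturation; I_D = 0.935 mA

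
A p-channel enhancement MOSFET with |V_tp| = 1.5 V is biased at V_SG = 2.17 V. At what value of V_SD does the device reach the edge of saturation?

V_SD,sat = 0.670 V

The boundary between triode and saturation is V_SD = V_SG − |V_tp| = V_ov.
V_ov = 2.17 − 1.5 = 0.67 V.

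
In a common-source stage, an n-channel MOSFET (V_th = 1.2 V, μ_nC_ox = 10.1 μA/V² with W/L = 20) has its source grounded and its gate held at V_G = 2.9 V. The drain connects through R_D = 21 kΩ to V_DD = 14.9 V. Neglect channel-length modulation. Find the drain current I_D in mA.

V_GS = V_G = 2.9 V, so V_ov = 2.9 − 1.2 = 1.7 V.
k_n = μ_nC_ox · (W/L) = 0.202 mA/V².
Assume saturation: I_D = ½ k_n V_ov² = 0.5 × 0.202 × 1.7² = 0.292 mA, giving V_DS = V_DD − I_D R_D = 14.9 − 0.292 × 21 = 8.77 V.
V_DS = 8.77 V ≥ V_ov = 1.7 V, confirming saturation.

I_D = 0.292 mA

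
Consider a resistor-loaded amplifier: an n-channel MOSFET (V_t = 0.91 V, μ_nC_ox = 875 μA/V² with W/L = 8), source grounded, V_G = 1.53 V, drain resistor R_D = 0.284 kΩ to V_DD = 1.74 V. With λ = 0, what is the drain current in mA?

V_GS = V_G = 1.53 V, so V_ov = 1.53 − 0.91 = 0.62 V.
k_n = μ_nC_ox · (W/L) = 7 mA/V².
Assume saturation: I_D = ½ k_n V_ov² = 0.5 × 7 × 0.62² = 1.35 mA, giving V_DS = V_DD − I_D R_D = 1.74 − 1.35 × 0.284 = 1.36 V.
V_DS = 1.36 V ≥ V_ov = 0.62 V, confirming saturation.

I_D = 1.35 mA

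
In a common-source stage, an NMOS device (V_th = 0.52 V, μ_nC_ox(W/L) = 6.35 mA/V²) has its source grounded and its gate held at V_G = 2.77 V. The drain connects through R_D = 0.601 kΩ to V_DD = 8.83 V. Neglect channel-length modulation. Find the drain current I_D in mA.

V_GS = V_G = 2.77 V, so V_ov = 2.77 − 0.52 = 2.25 V.
Assume saturation: I_D = ½ k_n V_ov² = 0.5 × 6.35 × 2.25² = 16.1 mA, giving V_DS = V_DD − I_D R_D = 8.83 − 16.1 × 0.601 = -0.83 V.
But -0.83 V < V_ov = 2.25 V, so the device is actually in triode.
In triode I_D = k_n[V_ov V_DS − ½ V_DS²] and I_D = (V_DD − V_DS)/R_D. Equating: 1.91 V_DS² − 9.587 V_DS + 8.83 = 0, giving V_DS = 1.21 V (the root below V_ov).
I_D = (8.83 − 1.21) / 0.601 = 12.7 mA.

I_D = 12.7 mA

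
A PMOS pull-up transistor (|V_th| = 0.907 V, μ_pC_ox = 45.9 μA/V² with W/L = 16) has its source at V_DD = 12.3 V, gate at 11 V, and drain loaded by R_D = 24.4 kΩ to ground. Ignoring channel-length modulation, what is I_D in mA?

V_SG = V_DD − V_G = 12.3 − 11 = 1.3 V, so V_ov = 1.3 − 0.907 = 0.393 V.
k_p = μ_pC_ox · (W/L) = 0.7344 mA/V².
Assume saturation: I_D = ½ k_p V_ov² = 0.5 × 0.7344 × 0.393² = 0.0567 mA, giving V_SD = V_DD − I_D R_D = 12.3 − 0.0567 × 24.4 = 10.9 V.
V_SD = 10.9 V ≥ V_ov = 0.393 V, confirming saturation.

I_D = 0.0567 mA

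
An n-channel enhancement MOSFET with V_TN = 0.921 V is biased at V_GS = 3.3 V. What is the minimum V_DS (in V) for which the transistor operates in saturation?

The boundary between triode and saturation is V_DS = V_GS − V_TN = V_ov.
V_ov = 3.3 − 0.921 = 2.38 V.

V_DS,sat = 2.38 V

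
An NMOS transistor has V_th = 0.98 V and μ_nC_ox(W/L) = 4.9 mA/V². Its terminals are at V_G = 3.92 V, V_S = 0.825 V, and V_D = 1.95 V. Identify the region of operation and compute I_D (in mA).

Triode; I_D = 8.56 mA

V_GS = V_G − V_S = 3.92 − 0.825 = 3.09 V; V_DS = V_D − V_S = 1.95 − 0.825 = 1.12 V.
V_ov = V_GS − V_th = 3.09 − 0.98 = 2.11 V.
Since V_DS = 1.12 V < V_ov = 2.11 V, the device is in the triode region.
I_D = k_n [V_ov · V_DS − ½ V_DS²] = 4.9 × [2.11 × 1.12 − 0.5 × 1.12²] = 8.56 mA.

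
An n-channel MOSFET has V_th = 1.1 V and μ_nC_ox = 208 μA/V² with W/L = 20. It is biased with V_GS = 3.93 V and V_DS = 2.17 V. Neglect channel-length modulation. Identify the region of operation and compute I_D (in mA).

k_n = μ_nC_ox · (W/L) = 4.16 mA/V².
V_ov = V_GS − V_th = 3.93 − 1.1 = 2.83 V.
Since V_DS = 2.17 V < V_ov = 2.83 V, the device is in the triode region.
I_D = k_n [V_ov · V_DS − ½ V_DS²] = 4.16 × [2.83 × 2.17 − 0.5 × 2.17²] = 15.8 mA.

Triode; I_D = 15.8 mA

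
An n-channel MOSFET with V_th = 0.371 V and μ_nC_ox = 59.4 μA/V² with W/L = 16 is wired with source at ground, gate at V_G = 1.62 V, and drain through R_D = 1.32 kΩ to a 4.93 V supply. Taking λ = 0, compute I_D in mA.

V_GS = V_G = 1.62 V, so V_ov = 1.62 − 0.371 = 1.25 V.
k_n = μ_nC_ox · (W/L) = 0.9504 mA/V².
Assume saturation: I_D = ½ k_n V_ov² = 0.5 × 0.9504 × 1.25² = 0.741 mA, giving V_DS = V_DD − I_D R_D = 4.93 − 0.741 × 1.32 = 3.95 V.
V_DS = 3.95 V ≥ V_ov = 1.25 V, confirming saturation.

I_D = 0.741 mA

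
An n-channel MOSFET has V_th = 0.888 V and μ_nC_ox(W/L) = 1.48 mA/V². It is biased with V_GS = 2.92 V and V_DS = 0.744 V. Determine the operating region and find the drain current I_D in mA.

V_ov = V_GS − V_th = 2.92 − 0.888 = 2.03 V.
Since V_DS = 0.744 V < V_ov = 2.03 V, the device is in the triode region.
I_D = k_n [V_ov · V_DS − ½ V_DS²] = 1.48 × [2.03 × 0.744 − 0.5 × 0.744²] = 1.83 mA.

Triode; I_D = 1.83 mA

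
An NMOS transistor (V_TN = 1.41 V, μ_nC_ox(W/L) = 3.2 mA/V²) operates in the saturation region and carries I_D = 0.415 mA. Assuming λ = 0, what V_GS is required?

In saturation I_D = ½ k_n (V_GS − V_TN)², so V_GS − V_TN = √(2 I_D / k_n) = √(2 × 0.415 / 3.2) = 0.509 V.
V_GS = 1.41 + 0.509 = 1.92 V.

V_GS = 1.92 V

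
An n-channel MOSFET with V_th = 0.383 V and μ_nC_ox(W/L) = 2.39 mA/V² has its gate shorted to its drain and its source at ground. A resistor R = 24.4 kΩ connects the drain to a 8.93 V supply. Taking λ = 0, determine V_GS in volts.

V_GS = 0.908 V

With gate tied to drain, V_GS = V_DS ≥ V_GS − V_th, so the device is in saturation.
KCL at the drain: ½ k_n (V_GS − V_th)² = (V_DD − V_GS)/R.
Let x = V_GS − 0.383. Then 29.2 x² + x − 8.547 = 0, giving x = 0.525 V (positive root), so V_GS = 0.908 V.
I_D = (V_DD − V_GS)/R = (8.93 − 0.908) / 24.4 = 0.329 mA.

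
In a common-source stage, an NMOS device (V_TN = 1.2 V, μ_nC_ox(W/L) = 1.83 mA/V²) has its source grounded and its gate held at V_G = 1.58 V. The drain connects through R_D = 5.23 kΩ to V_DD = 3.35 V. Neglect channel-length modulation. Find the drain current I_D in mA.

V_GS = V_G = 1.58 V, so V_ov = 1.58 − 1.2 = 0.38 V.
Assume saturation: I_D = ½ k_n V_ov² = 0.5 × 1.83 × 0.38² = 0.132 mA, giving V_DS = V_DD − I_D R_D = 3.35 − 0.132 × 5.23 = 2.66 V.
V_DS = 2.66 V ≥ V_ov = 0.38 V, confirming saturation.

I_D = 0.132 mA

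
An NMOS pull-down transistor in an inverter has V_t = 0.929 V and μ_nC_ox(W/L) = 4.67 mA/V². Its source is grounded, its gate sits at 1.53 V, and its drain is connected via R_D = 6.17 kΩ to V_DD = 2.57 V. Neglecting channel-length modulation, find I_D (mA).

V_GS = V_G = 1.53 V, so V_ov = 1.53 − 0.929 = 0.601 V.
Assume saturation: I_D = ½ k_n V_ov² = 0.5 × 4.67 × 0.601² = 0.843 mA, giving V_DS = V_DD − I_D R_D = 2.57 − 0.843 × 6.17 = -2.63 V.
But -2.63 V < V_ov = 0.601 V, so the device is actually in triode.
In triode I_D = k_n[V_ov V_DS − ½ V_DS²] and I_D = (V_DD − V_DS)/R_D. Equating: 14.4 V_DS² − 18.32 V_DS + 2.57 = 0, giving V_DS = 0.161 V (the root below V_ov).
I_D = (2.57 − 0.161) / 6.17 = 0.391 mA.

I_D = 0.391 mA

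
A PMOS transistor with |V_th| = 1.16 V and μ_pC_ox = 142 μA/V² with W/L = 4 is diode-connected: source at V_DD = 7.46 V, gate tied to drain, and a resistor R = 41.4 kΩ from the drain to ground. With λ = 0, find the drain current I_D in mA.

With gate tied to drain, V_SG = V_SD ≥ V_SG − |V_th|, so the device is in saturation.
k_p = μ_pC_ox · (W/L) = 0.568 mA/V².
KCL at the drain: ½ k_p (V_SG − |V_th|)² = (V_DD − V_SG)/R.
Let x = V_SG − 1.16. Then 11.8 x² + x − 6.3 = 0, giving x = 0.691 V (positive root), so V_SG = 1.85 V.
I_D = (V_DD − V_SG)/R = (7.46 − 1.85) / 41.4 = 0.135 mA.

I_D = 0.135 mA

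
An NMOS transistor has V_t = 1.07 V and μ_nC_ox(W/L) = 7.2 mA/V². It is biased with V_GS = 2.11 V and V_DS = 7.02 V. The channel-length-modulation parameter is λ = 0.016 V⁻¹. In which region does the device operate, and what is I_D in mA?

Saturation; I_D = 4.33 mA

V_ov = V_GS − V_t = 2.11 − 1.07 = 1.04 V.
Since V_DS = 7.02 V ≥ V_ov = 1.04 V, the device is in saturation.
I_D = ½ k_n V_ov² (1 + λ V_DS) = 0.5 × 7.2 × 1.04² × (1 + 0.016 × 7.02) = 4.33 mA.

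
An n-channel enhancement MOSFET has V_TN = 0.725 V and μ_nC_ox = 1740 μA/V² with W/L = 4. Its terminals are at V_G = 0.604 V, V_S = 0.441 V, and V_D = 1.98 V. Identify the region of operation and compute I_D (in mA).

V_GS = V_G − V_S = 0.604 − 0.441 = 0.163 V; V_DS = V_D − V_S = 1.98 − 0.441 = 1.54 V.
V_GS = 0.163 V < V_TN = 0.725 V, so the transistor is in cutoff.

Cutoff; I_D = 0 mA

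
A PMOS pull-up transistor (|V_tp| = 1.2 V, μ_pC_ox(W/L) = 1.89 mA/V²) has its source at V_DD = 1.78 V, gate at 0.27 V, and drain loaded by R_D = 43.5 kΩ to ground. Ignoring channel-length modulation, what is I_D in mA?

V_SG = V_DD − V_G = 1.78 − 0.27 = 1.51 V, so V_ov = 1.51 − 1.2 = 0.31 V.
Assume saturation: I_D = ½ k_p V_ov² = 0.5 × 1.89 × 0.31² = 0.0908 mA, giving V_SD = V_DD − I_D R_D = 1.78 − 0.0908 × 43.5 = -2.17 V.
But -2.17 V < V_ov = 0.31 V, so the device is actually in triode.
In triode I_D = k_p[V_ov V_SD − ½ V_SD²] and I_D = (V_DD − V_SD)/R_D. Equating: 41.1 V_SD² − 26.49 V_SD + 1.78 = 0, giving V_SD = 0.0762 V (the root below V_ov).
I_D = (1.78 − 0.0762) / 43.5 = 0.0392 mA.

I_D = 0.0392 mA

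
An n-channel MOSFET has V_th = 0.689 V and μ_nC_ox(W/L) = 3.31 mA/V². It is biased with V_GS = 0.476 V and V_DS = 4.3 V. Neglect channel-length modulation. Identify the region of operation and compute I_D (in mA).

V_GS = 0.476 V < V_th = 0.689 V, so the transistor is in cutoff.

Cutoff; I_D = 0 mA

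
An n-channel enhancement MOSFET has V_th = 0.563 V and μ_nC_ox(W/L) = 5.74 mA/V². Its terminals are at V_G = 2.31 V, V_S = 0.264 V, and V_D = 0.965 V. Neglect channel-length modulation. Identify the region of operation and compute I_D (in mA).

V_GS = V_G − V_S = 2.31 − 0.264 = 2.05 V; V_DS = V_D − V_S = 0.965 − 0.264 = 0.701 V.
V_ov = V_GS − V_th = 2.05 − 0.563 = 1.48 V.
Since V_DS = 0.701 V < V_ov = 1.48 V, the device is in the triode region.
I_D = k_n [V_ov · V_DS − ½ V_DS²] = 5.74 × [1.48 × 0.701 − 0.5 × 0.701²] = 4.56 mA.

Triode; I_D = 4.56 mA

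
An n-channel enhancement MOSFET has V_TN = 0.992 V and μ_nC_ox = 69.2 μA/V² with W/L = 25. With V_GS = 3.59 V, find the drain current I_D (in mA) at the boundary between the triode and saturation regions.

I_D = 5.84 mA

At the boundary V_DS = V_ov = V_GS − V_TN = 3.59 − 0.992 = 2.6 V.
k_n = μ_nC_ox · (W/L) = 1.73 mA/V².
I_D = ½ k_n V_ov² = 0.5 × 1.73 × 2.6² = 5.84 mA.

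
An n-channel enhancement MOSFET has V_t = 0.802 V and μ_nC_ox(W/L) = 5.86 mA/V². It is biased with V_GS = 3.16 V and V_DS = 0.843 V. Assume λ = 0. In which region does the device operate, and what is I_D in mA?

V_ov = V_GS − V_t = 3.16 − 0.802 = 2.36 V.
Since V_DS = 0.843 V < V_ov = 2.36 V, the device is in the triode region.
I_D = k_n [V_ov · V_DS − ½ V_DS²] = 5.86 × [2.36 × 0.843 − 0.5 × 0.843²] = 9.57 mA.

Triode; I_D = 9.57 mA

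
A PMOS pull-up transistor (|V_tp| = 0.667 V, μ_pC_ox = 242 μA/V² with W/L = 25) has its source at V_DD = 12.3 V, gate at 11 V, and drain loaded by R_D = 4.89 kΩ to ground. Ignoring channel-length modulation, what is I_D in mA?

V_SG = V_DD − V_G = 12.3 − 11 = 1.3 V, so V_ov = 1.3 − 0.667 = 0.633 V.
k_p = μ_pC_ox · (W/L) = 6.05 mA/V².
Assume saturation: I_D = ½ k_p V_ov² = 0.5 × 6.05 × 0.633² = 1.21 mA, giving V_SD = V_DD − I_D R_D = 12.3 − 1.21 × 4.89 = 6.37 V.
V_SD = 6.37 V ≥ V_ov = 0.633 V, confirming saturation.

I_D = 1.21 mA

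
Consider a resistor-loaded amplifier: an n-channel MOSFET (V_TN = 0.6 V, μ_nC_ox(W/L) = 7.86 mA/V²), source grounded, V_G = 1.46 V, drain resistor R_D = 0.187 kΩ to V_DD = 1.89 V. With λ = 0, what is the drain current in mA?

V_GS = V_G = 1.46 V, so V_ov = 1.46 − 0.6 = 0.86 V.
Assume saturation: I_D = ½ k_n V_ov² = 0.5 × 7.86 × 0.86² = 2.91 mA, giving V_DS = V_DD − I_D R_D = 1.89 − 2.91 × 0.187 = 1.35 V.
V_DS = 1.35 V ≥ V_ov = 0.86 V, confirming saturation.

I_D = 2.91 mA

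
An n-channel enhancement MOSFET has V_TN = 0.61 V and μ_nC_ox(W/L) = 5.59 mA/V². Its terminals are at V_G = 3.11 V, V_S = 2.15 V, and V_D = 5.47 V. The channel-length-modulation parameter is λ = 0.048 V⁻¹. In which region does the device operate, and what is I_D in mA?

Saturation; I_D = 0.397 mA

V_GS = V_G − V_S = 3.11 − 2.15 = 0.96 V; V_DS = V_D − V_S = 5.47 − 2.15 = 3.32 V.
V_ov = V_GS − V_TN = 0.96 − 0.61 = 0.35 V.
Since V_DS = 3.32 V ≥ V_ov = 0.35 V, the device is in saturation.
I_D = ½ k_n V_ov² (1 + λ V_DS) = 0.5 × 5.59 × 0.35² × (1 + 0.048 × 3.32) = 0.397 mA.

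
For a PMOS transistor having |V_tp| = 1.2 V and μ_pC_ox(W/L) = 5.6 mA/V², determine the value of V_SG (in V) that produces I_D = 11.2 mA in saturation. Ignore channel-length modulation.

In saturation I_D = ½ k_p (V_SG − |V_tp|)², so V_SG − |V_tp| = √(2 I_D / k_p) = √(2 × 11.2 / 5.6) = 2 V.
V_SG = 1.2 + 2 = 3.2 V.

V_SG = 3.20 V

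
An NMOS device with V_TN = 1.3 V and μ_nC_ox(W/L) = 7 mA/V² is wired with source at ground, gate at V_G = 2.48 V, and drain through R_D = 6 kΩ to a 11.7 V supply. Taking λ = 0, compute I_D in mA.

I_D = 1.91 mA

V_GS = V_G = 2.48 V, so V_ov = 2.48 − 1.3 = 1.18 V.
Assume saturation: I_D = ½ k_n V_ov² = 0.5 × 7 × 1.18² = 4.87 mA, giving V_DS = V_DD − I_D R_D = 11.7 − 4.87 × 6 = -17.5 V.
But -17.5 V < V_ov = 1.18 V, so the device is actually in triode.
In triode I_D = k_n[V_ov V_DS − ½ V_DS²] and I_D = (V_DD − V_DS)/R_D. Equating: 21 V_DS² − 50.56 V_DS + 11.7 = 0, giving V_DS = 0.259 V (the root below V_ov).
I_D = (11.7 − 0.259) / 6 = 1.91 mA.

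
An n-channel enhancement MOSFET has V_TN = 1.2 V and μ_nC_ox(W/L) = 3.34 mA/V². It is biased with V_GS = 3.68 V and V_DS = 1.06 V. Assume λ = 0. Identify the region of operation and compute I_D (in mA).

Triode; I_D = 6.90 mA

V_ov = V_GS − V_TN = 3.68 − 1.2 = 2.48 V.
Since V_DS = 1.06 V < V_ov = 2.48 V, the device is in the triode region.
I_D = k_n [V_ov · V_DS − ½ V_DS²] = 3.34 × [2.48 × 1.06 − 0.5 × 1.06²] = 6.9 mA.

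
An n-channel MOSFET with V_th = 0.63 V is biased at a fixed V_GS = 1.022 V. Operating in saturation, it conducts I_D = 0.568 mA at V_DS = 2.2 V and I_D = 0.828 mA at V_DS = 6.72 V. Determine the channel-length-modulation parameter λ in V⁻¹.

λ = 0.130 V⁻¹

With V_GS fixed, I_D ∝ (1 + λ V_DS) in saturation, so I_D2/I_D1 = (1 + λ V_DS2)/(1 + λ V_DS1).
0.828/0.568 = 1.458 = (1 + 6.72 λ)/(1 + 2.2 λ).
Solving: λ (I_D1 V_DS2 − I_D2 V_DS1) = I_D2 − I_D1, so λ = (0.828 − 0.568) / (0.568 × 6.72 − 0.828 × 2.2) = 0.26 / 2 = 0.13 V⁻¹.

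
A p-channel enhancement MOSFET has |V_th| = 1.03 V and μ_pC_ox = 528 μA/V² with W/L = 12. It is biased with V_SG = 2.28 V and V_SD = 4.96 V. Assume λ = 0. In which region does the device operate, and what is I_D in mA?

k_p = μ_pC_ox · (W/L) = 6.336 mA/V².
V_ov = V_SG − |V_th| = 2.28 − 1.03 = 1.25 V.
Since V_SD = 4.96 V ≥ V_ov = 1.25 V, the device is in saturation.
I_D = ½ k_p V_ov² = 0.5 × 6.336 × 1.25² = 4.95 mA.

Saturation; I_D = 4.95 mA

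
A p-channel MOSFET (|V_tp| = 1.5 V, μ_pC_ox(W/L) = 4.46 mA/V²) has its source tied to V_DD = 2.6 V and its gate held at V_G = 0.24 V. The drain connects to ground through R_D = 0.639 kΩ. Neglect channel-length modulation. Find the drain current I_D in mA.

V_SG = V_DD − V_G = 2.6 − 0.24 = 2.36 V, so V_ov = 2.36 − 1.5 = 0.86 V.
Assume saturation: I_D = ½ k_p V_ov² = 0.5 × 4.46 × 0.86² = 1.65 mA, giving V_SD = V_DD − I_D R_D = 2.6 − 1.65 × 0.639 = 1.55 V.
V_SD = 1.55 V ≥ V_ov = 0.86 V, confirming saturation.

I_D = 1.65 mA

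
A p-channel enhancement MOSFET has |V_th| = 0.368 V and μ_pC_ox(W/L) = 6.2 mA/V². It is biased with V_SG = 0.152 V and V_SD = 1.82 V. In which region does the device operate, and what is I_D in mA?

Cutoff; I_D = 0 mA

V_SG = 0.152 V < |V_th| = 0.368 V, so the transistor is in cutoff.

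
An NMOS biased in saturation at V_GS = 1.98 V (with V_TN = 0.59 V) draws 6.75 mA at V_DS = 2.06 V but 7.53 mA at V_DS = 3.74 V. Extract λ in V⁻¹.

With V_GS fixed, I_D ∝ (1 + λ V_DS) in saturation, so I_D2/I_D1 = (1 + λ V_DS2)/(1 + λ V_DS1).
7.53/6.75 = 1.116 = (1 + 3.74 λ)/(1 + 2.06 λ).
Solving: λ (I_D1 V_DS2 − I_D2 V_DS1) = I_D2 − I_D1, so λ = (7.53 − 6.75) / (6.75 × 3.74 − 7.53 × 2.06) = 0.78 / 9.73 = 0.0801 V⁻¹.

λ = 0.0801 V⁻¹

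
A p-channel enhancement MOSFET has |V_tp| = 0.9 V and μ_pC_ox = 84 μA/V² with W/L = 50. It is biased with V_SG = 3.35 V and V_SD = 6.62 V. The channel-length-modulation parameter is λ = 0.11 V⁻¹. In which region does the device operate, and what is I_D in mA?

Saturation; I_D = 21.8 mA

k_p = μ_pC_ox · (W/L) = 4.2 mA/V².
V_ov = V_SG − |V_tp| = 3.35 − 0.9 = 2.45 V.
Since V_SD = 6.62 V ≥ V_ov = 2.45 V, the device is in saturation.
I_D = ½ k_p V_ov² (1 + λ V_SD) = 0.5 × 4.2 × 2.45² × (1 + 0.11 × 6.62) = 21.8 mA.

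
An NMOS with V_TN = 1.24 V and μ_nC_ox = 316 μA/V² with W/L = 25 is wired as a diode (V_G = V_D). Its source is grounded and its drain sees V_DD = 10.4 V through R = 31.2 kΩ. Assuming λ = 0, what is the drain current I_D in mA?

With gate tied to drain, V_GS = V_DS ≥ V_GS − V_TN, so the device is in saturation.
k_n = μ_nC_ox · (W/L) = 7.9 mA/V².
KCL at the drain: ½ k_n (V_GS − V_TN)² = (V_DD − V_GS)/R.
Let x = V_GS − 1.24. Then 123 x² + x − 9.16 = 0, giving x = 0.269 V (positive root), so V_GS = 1.51 V.
I_D = (V_DD − V_GS)/R = (10.4 − 1.51) / 31.2 = 0.285 mA.

I_D = 0.285 mA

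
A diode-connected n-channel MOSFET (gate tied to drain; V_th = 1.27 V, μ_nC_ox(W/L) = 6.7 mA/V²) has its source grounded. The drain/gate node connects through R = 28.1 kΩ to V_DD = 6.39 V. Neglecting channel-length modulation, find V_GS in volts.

With gate tied to drain, V_GS = V_DS ≥ V_GS − V_th, so the device is in saturation.
KCL at the drain: ½ k_n (V_GS − V_th)² = (V_DD − V_GS)/R.
Let x = V_GS − 1.27. Then 94.1 x² + x − 5.12 = 0, giving x = 0.228 V (positive root), so V_GS = 1.5 V.
I_D = (V_DD − V_GS)/R = (6.39 − 1.5) / 28.1 = 0.174 mA.

V_GS = 1.50 V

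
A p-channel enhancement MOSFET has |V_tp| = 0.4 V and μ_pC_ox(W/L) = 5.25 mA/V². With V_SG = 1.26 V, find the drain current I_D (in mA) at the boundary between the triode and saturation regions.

At the boundary V_SD = V_ov = V_SG − |V_tp| = 1.26 − 0.4 = 0.86 V.
I_D = ½ k_p V_ov² = 0.5 × 5.25 × 0.86² = 1.94 mA.

I_D = 1.94 mA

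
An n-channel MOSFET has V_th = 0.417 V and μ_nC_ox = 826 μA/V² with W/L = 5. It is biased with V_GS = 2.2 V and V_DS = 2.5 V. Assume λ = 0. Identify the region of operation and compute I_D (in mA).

Saturation; I_D = 6.56 mA

k_n = μ_nC_ox · (W/L) = 4.13 mA/V².
V_ov = V_GS − V_th = 2.2 − 0.417 = 1.78 V.
Since V_DS = 2.5 V ≥ V_ov = 1.78 V, the device is in saturation.
I_D = ½ k_n V_ov² = 0.5 × 4.13 × 1.78² = 6.56 mA.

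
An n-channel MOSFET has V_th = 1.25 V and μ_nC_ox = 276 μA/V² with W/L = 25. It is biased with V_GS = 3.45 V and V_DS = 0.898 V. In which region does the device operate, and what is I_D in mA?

Triode; I_D = 10.8 mA

k_n = μ_nC_ox · (W/L) = 6.9 mA/V².
V_ov = V_GS − V_th = 3.45 − 1.25 = 2.2 V.
Since V_DS = 0.898 V < V_ov = 2.2 V, the device is in the triode region.
I_D = k_n [V_ov · V_DS − ½ V_DS²] = 6.9 × [2.2 × 0.898 − 0.5 × 0.898²] = 10.8 mA.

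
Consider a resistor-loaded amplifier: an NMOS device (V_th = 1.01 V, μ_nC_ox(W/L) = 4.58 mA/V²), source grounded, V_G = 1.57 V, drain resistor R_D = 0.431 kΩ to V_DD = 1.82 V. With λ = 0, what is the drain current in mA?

V_GS = V_G = 1.57 V, so V_ov = 1.57 − 1.01 = 0.56 V.
Assume saturation: I_D = ½ k_n V_ov² = 0.5 × 4.58 × 0.56² = 0.718 mA, giving V_DS = V_DD − I_D R_D = 1.82 − 0.718 × 0.431 = 1.51 V.
V_DS = 1.51 V ≥ V_ov = 0.56 V, confirming saturation.

I_D = 0.718 mA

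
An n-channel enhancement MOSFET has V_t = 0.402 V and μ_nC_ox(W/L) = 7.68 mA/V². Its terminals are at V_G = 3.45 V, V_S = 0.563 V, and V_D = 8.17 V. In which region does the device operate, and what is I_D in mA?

V_GS = V_G − V_S = 3.45 − 0.563 = 2.89 V; V_DS = V_D − V_S = 8.17 − 0.563 = 7.61 V.
V_ov = V_GS − V_t = 2.89 − 0.402 = 2.49 V.
Since V_DS = 7.61 V ≥ V_ov = 2.49 V, the device is in saturation.
I_D = ½ k_n V_ov² = 0.5 × 7.68 × 2.49² = 23.7 mA.

Saturation; I_D = 23.7 mA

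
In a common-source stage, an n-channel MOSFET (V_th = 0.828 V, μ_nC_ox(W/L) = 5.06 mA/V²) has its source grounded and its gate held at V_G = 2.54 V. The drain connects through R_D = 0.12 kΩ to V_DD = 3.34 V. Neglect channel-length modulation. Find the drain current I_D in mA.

V_GS = V_G = 2.54 V, so V_ov = 2.54 − 0.828 = 1.71 V.
Assume saturation: I_D = ½ k_n V_ov² = 0.5 × 5.06 × 1.71² = 7.42 mA, giving V_DS = V_DD − I_D R_D = 3.34 − 7.42 × 0.12 = 2.45 V.
V_DS = 2.45 V ≥ V_ov = 1.71 V, confirming saturation.

I_D = 7.42 mA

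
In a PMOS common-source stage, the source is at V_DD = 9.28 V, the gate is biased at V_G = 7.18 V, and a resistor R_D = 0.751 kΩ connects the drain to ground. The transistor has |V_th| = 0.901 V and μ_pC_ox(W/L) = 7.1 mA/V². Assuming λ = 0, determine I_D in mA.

I_D = 5.10 mA

V_SG = V_DD − V_G = 9.28 − 7.18 = 2.1 V, so V_ov = 2.1 − 0.901 = 1.2 V.
Assume saturation: I_D = ½ k_p V_ov² = 0.5 × 7.1 × 1.2² = 5.1 mA, giving V_SD = V_DD − I_D R_D = 9.28 − 5.1 × 0.751 = 5.45 V.
V_SD = 5.45 V ≥ V_ov = 1.2 V, confirming saturation.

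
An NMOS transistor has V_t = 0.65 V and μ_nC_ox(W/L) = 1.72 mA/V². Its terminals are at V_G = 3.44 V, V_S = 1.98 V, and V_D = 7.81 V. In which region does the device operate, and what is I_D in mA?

Saturation; I_D = 0.564 mA

V_GS = V_G − V_S = 3.44 − 1.98 = 1.46 V; V_DS = V_D − V_S = 7.81 − 1.98 = 5.83 V.
V_ov = V_GS − V_t = 1.46 − 0.65 = 0.81 V.
Since V_DS = 5.83 V ≥ V_ov = 0.81 V, the device is in saturation.
I_D = ½ k_n V_ov² = 0.5 × 1.72 × 0.81² = 0.564 mA.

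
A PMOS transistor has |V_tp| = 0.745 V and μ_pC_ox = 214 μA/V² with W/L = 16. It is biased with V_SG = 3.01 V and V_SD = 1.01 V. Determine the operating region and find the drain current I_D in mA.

k_p = μ_pC_ox · (W/L) = 3.424 mA/V².
V_ov = V_SG − |V_tp| = 3.01 − 0.745 = 2.26 V.
Since V_SD = 1.01 V < V_ov = 2.26 V, the device is in the triode region.
I_D = k_p [V_ov · V_SD − ½ V_SD²] = 3.424 × [2.26 × 1.01 − 0.5 × 1.01²] = 6.09 mA.

Triode; I_D = 6.09 mA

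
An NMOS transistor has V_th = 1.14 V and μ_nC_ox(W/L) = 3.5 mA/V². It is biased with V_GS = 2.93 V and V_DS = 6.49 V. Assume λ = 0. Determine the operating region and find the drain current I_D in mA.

V_ov = V_GS − V_th = 2.93 − 1.14 = 1.79 V.
Since V_DS = 6.49 V ≥ V_ov = 1.79 V, the device is in saturation.
I_D = ½ k_n V_ov² = 0.5 × 3.5 × 1.79² = 5.61 mA.

Saturation; I_D = 5.61 mA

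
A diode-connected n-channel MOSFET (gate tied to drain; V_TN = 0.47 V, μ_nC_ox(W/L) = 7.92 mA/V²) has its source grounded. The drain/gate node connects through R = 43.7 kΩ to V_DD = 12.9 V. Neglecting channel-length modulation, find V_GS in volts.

V_GS = 0.735 V

With gate tied to drain, V_GS = V_DS ≥ V_GS − V_TN, so the device is in saturation.
KCL at the drain: ½ k_n (V_GS − V_TN)² = (V_DD − V_GS)/R.
Let x = V_GS − 0.47. Then 173 x² + x − 12.43 = 0, giving x = 0.265 V (positive root), so V_GS = 0.735 V.
I_D = (V_DD − V_GS)/R = (12.9 − 0.735) / 43.7 = 0.278 mA.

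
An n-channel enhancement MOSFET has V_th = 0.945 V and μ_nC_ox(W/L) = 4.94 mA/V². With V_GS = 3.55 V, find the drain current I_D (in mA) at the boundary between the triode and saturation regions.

I_D = 16.8 mA

At the boundary V_DS = V_ov = V_GS − V_th = 3.55 − 0.945 = 2.6 V.
I_D = ½ k_n V_ov² = 0.5 × 4.94 × 2.6² = 16.8 mA.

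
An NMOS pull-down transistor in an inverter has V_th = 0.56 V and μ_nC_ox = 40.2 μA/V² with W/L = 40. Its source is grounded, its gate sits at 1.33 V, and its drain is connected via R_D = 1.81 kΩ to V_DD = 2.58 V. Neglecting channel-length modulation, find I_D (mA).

V_GS = V_G = 1.33 V, so V_ov = 1.33 − 0.56 = 0.77 V.
k_n = μ_nC_ox · (W/L) = 1.608 mA/V².
Assume saturation: I_D = ½ k_n V_ov² = 0.5 × 1.608 × 0.77² = 0.477 mA, giving V_DS = V_DD − I_D R_D = 2.58 − 0.477 × 1.81 = 1.72 V.
V_DS = 1.72 V ≥ V_ov = 0.77 V, confirming saturation.

I_D = 0.477 mA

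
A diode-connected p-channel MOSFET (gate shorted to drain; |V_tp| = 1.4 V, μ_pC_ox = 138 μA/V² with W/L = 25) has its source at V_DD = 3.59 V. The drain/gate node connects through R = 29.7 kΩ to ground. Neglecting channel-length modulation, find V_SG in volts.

V_SG = 1.60 V

With gate tied to drain, V_SG = V_SD ≥ V_SG − |V_tp|, so the device is in saturation.
k_p = μ_pC_ox · (W/L) = 3.45 mA/V².
KCL at the drain: ½ k_p (V_SG − |V_tp|)² = (V_DD − V_SG)/R.
Let x = V_SG − 1.4. Then 51.2 x² + x − 2.19 = 0, giving x = 0.197 V (positive root), so V_SG = 1.6 V.
I_D = (V_DD − V_SG)/R = (3.59 − 1.6) / 29.7 = 0.0671 mA.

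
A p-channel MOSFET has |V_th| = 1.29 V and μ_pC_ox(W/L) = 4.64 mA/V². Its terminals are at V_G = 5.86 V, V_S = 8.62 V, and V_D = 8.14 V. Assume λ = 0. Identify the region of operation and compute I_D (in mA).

Triode; I_D = 2.74 mA

V_SG = V_S − V_G = 8.62 − 5.86 = 2.76 V; V_SD = V_S − V_D = 8.62 − 8.14 = 0.48 V.
V_ov = V_SG − |V_th| = 2.76 − 1.29 = 1.47 V.
Since V_SD = 0.48 V < V_ov = 1.47 V, the device is in the triode region.
I_D = k_p [V_ov · V_SD − ½ V_SD²] = 4.64 × [1.47 × 0.48 − 0.5 × 0.48²] = 2.74 mA.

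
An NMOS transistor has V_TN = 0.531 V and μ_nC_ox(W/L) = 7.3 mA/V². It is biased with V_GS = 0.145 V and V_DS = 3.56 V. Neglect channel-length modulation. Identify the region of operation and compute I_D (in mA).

Cutoff; I_D = 0 mA

V_GS = 0.145 V < V_TN = 0.531 V, so the transistor is in cutoff.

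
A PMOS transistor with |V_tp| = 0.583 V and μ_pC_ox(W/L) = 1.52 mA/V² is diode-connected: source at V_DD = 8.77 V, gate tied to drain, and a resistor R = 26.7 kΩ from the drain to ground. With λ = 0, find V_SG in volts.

V_SG = 1.19 V

With gate tied to drain, V_SG = V_SD ≥ V_SG − |V_tp|, so the device is in saturation.
KCL at the drain: ½ k_p (V_SG − |V_tp|)² = (V_DD − V_SG)/R.
Let x = V_SG − 0.583. Then 20.3 x² + x − 8.187 = 0, giving x = 0.611 V (positive root), so V_SG = 1.19 V.
I_D = (V_DD − V_SG)/R = (8.77 − 1.19) / 26.7 = 0.284 mA.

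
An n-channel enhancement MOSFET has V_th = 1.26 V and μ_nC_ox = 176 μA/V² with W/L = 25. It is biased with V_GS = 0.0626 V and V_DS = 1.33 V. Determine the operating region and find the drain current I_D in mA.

V_GS = 0.0626 V < V_th = 1.26 V, so the transistor is in cutoff.

Cutoff; I_D = 0 mA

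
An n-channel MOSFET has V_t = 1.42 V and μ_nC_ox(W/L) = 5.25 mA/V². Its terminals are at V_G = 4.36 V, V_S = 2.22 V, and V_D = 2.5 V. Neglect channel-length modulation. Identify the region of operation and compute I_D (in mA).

Triode; I_D = 0.853 mA

V_GS = V_G − V_S = 4.36 − 2.22 = 2.14 V; V_DS = V_D − V_S = 2.5 − 2.22 = 0.28 V.
V_ov = V_GS − V_t = 2.14 − 1.42 = 0.72 V.
Since V_DS = 0.28 V < V_ov = 0.72 V, the device is in the triode region.
I_D = k_n [V_ov · V_DS − ½ V_DS²] = 5.25 × [0.72 × 0.28 − 0.5 × 0.28²] = 0.853 mA.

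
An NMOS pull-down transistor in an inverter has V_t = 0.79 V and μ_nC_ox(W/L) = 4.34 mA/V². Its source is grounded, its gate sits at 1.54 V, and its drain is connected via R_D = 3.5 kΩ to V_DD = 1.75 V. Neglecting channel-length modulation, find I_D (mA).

V_GS = V_G = 1.54 V, so V_ov = 1.54 − 0.79 = 0.75 V.
Assume saturation: I_D = ½ k_n V_ov² = 0.5 × 4.34 × 0.75² = 1.22 mA, giving V_DS = V_DD − I_D R_D = 1.75 − 1.22 × 3.5 = -2.52 V.
But -2.52 V < V_ov = 0.75 V, so the device is actually in triode.
In triode I_D = k_n[V_ov V_DS − ½ V_DS²] and I_D = (V_DD − V_DS)/R_D. Equating: 7.59 V_DS² − 12.39 V_DS + 1.75 = 0, giving V_DS = 0.156 V (the root below V_ov).
I_D = (1.75 − 0.156) / 3.5 = 0.455 mA.

I_D = 0.455 mA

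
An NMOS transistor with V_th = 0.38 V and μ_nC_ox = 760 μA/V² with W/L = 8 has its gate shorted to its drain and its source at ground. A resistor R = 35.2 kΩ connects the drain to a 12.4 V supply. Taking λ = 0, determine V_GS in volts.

V_GS = 0.711 V

With gate tied to drain, V_GS = V_DS ≥ V_GS − V_th, so the device is in saturation.
k_n = μ_nC_ox · (W/L) = 6.08 mA/V².
KCL at the drain: ½ k_n (V_GS − V_th)² = (V_DD − V_GS)/R.
Let x = V_GS − 0.38. Then 107 x² + x − 12.02 = 0, giving x = 0.331 V (positive root), so V_GS = 0.711 V.
I_D = (V_DD − V_GS)/R = (12.4 − 0.711) / 35.2 = 0.332 mA.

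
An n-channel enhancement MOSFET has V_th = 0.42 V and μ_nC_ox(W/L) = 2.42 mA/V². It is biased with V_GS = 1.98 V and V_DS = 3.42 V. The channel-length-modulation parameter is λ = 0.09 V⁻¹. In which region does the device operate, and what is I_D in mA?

Saturation; I_D = 3.85 mA

V_ov = V_GS − V_th = 1.98 − 0.42 = 1.56 V.
Since V_DS = 3.42 V ≥ V_ov = 1.56 V, the device is in saturation.
I_D = ½ k_n V_ov² (1 + λ V_DS) = 0.5 × 2.42 × 1.56² × (1 + 0.09 × 3.42) = 3.85 mA.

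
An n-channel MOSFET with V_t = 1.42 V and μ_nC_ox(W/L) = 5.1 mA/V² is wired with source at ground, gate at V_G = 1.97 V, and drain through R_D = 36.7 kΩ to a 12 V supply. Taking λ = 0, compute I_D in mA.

I_D = 0.323 mA

V_GS = V_G = 1.97 V, so V_ov = 1.97 − 1.42 = 0.55 V.
Assume saturation: I_D = ½ k_n V_ov² = 0.5 × 5.1 × 0.55² = 0.771 mA, giving V_DS = V_DD − I_D R_D = 12 − 0.771 × 36.7 = -16.3 V.
But -16.3 V < V_ov = 0.55 V, so the device is actually in triode.
In triode I_D = k_n[V_ov V_DS − ½ V_DS²] and I_D = (V_DD − V_DS)/R_D. Equating: 93.6 V_DS² − 103.9 V_DS + 12 = 0, giving V_DS = 0.131 V (the root below V_ov).
I_D = (12 − 0.131) / 36.7 = 0.323 mA.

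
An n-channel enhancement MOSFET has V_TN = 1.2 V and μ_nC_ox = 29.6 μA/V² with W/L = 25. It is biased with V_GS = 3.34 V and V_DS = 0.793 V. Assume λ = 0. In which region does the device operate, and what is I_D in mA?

Triode; I_D = 1.02 mA

k_n = μ_nC_ox · (W/L) = 0.74 mA/V².
V_ov = V_GS − V_TN = 3.34 − 1.2 = 2.14 V.
Since V_DS = 0.793 V < V_ov = 2.14 V, the device is in the triode region.
I_D = k_n [V_ov · V_DS − ½ V_DS²] = 0.74 × [2.14 × 0.793 − 0.5 × 0.793²] = 1.02 mA.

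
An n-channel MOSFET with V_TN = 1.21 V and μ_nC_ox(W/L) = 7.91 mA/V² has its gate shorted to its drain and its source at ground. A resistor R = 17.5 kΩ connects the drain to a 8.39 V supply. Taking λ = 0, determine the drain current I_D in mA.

With gate tied to drain, V_GS = V_DS ≥ V_GS − V_TN, so the device is in saturation.
KCL at the drain: ½ k_n (V_GS − V_TN)² = (V_DD − V_GS)/R.
Let x = V_GS − 1.21. Then 69.2 x² + x − 7.18 = 0, giving x = 0.315 V (positive root), so V_GS = 1.52 V.
I_D = (V_DD − V_GS)/R = (8.39 − 1.52) / 17.5 = 0.392 mA.

I_D = 0.392 mA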